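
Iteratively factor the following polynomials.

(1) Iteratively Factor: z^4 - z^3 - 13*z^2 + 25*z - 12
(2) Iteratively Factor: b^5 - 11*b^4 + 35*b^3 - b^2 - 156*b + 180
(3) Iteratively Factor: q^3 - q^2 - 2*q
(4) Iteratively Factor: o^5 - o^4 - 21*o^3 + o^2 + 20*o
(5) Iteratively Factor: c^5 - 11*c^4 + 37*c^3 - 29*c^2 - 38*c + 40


(1) = (z - 1)*(z^3 - 13*z + 12) = (z - 3)*(z - 1)*(z^2 + 3*z - 4) = (z - 3)*(z - 1)^2*(z + 4)
(2) = (b - 2)*(b^4 - 9*b^3 + 17*b^2 + 33*b - 90) = (b - 3)*(b - 2)*(b^3 - 6*b^2 - b + 30) = (b - 5)*(b - 3)*(b - 2)*(b^2 - b - 6) = (b - 5)*(b - 3)^2*(b - 2)*(b + 2)
(3) = (q + 1)*(q^2 - 2*q) = (q - 2)*(q + 1)*(q)
(4) = (o + 1)*(o^4 - 2*o^3 - 19*o^2 + 20*o) = (o - 1)*(o + 1)*(o^3 - o^2 - 20*o) = (o - 1)*(o + 1)*(o + 4)*(o^2 - 5*o) = (o - 5)*(o - 1)*(o + 1)*(o + 4)*(o)
(5) = (c + 1)*(c^4 - 12*c^3 + 49*c^2 - 78*c + 40) = (c - 1)*(c + 1)*(c^3 - 11*c^2 + 38*c - 40) = (c - 5)*(c - 1)*(c + 1)*(c^2 - 6*c + 8) = (c - 5)*(c - 4)*(c - 1)*(c + 1)*(c - 2)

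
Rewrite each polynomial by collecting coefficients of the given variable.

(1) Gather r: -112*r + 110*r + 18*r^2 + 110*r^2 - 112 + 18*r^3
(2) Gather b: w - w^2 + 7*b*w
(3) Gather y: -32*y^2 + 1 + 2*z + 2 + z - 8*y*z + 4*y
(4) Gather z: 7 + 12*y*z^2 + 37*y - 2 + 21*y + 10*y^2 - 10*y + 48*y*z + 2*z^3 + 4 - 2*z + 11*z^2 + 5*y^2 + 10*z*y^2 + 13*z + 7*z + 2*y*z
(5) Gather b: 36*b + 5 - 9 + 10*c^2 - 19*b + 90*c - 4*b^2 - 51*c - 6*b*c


(1) = 18*r^3 + 128*r^2 - 2*r - 112
(2) = 7*b*w - w^2 + w
(3) = -32*y^2 + y*(4 - 8*z) + 3*z + 3
(4) = 15*y^2 + 48*y + 2*z^3 + z^2*(12*y + 11) + z*(10*y^2 + 50*y + 18) + 9
(5) = -4*b^2 + b*(17 - 6*c) + 10*c^2 + 39*c - 4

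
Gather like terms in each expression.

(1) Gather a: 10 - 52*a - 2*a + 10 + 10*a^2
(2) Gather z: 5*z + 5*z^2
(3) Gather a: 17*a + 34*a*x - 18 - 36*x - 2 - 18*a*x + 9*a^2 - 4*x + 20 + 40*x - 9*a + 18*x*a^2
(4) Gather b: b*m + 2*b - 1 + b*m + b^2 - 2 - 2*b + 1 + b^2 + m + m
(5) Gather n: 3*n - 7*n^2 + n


(1) = 10*a^2 - 54*a + 20
(2) = 5*z^2 + 5*z
(3) = a^2*(18*x + 9) + a*(16*x + 8)
(4) = 2*b^2 + 2*b*m + 2*m - 2
(5) = -7*n^2 + 4*n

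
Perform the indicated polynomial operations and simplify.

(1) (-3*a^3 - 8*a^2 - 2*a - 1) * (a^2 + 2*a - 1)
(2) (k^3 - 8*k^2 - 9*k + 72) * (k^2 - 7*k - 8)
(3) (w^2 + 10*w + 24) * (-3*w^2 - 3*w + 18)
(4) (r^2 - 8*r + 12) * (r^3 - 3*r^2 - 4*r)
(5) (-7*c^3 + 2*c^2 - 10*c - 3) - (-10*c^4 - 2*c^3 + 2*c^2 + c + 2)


(1) = -3*a^5 - 14*a^4 - 15*a^3 + 3*a^2 + 1
(2) = k^5 - 15*k^4 + 39*k^3 + 199*k^2 - 432*k - 576
(3) = -3*w^4 - 33*w^3 - 84*w^2 + 108*w + 432
(4) = r^5 - 11*r^4 + 32*r^3 - 4*r^2 - 48*r
(5) = 10*c^4 - 5*c^3 - 11*c - 5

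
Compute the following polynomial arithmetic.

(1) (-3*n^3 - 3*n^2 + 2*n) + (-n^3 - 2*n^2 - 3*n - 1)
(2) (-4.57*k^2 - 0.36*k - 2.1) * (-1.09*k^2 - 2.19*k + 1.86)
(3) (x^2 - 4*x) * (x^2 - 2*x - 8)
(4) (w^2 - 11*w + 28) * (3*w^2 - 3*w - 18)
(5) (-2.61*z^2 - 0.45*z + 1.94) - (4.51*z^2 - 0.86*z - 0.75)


(1) = -4*n^3 - 5*n^2 - n - 1
(2) = 4.9813*k^4 + 10.4007*k^3 - 5.4228*k^2 + 3.9294*k - 3.906
(3) = x^4 - 6*x^3 + 32*x
(4) = 3*w^4 - 36*w^3 + 99*w^2 + 114*w - 504
(5) = -7.12*z^2 + 0.41*z + 2.69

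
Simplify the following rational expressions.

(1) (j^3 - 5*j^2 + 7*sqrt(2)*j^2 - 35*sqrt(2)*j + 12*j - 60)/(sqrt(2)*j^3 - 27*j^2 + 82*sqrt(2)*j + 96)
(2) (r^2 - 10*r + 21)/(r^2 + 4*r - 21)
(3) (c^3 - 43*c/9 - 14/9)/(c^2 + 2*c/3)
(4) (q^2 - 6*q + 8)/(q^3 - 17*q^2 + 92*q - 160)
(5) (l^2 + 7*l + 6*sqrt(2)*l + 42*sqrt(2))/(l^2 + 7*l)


(1) = (j^3 + j^2*(-5 + 7*sqrt(2)) + j*(12 - 35*sqrt(2)) - 60)/(sqrt(2)*j^3 - 27*j^2 + 82*sqrt(2)*j + 96)
(2) = (r - 7)/(r + 7)
(3) = (9*c^3 - 43*c - 14)/(9*c^2 + 6*c)
(4) = (q - 2)/(q^2 - 13*q + 40)
(5) = (l + 6*sqrt(2))/l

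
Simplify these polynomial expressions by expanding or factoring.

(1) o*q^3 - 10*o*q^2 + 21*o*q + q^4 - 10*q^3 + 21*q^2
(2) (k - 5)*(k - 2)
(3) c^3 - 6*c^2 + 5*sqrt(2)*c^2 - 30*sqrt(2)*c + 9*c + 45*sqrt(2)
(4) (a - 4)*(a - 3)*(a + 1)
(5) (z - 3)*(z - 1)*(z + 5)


(1) = q*(o + q)*(q - 7)*(q - 3)
(2) = k^2 - 7*k + 10
(3) = (c - 3)^2*(c + 5*sqrt(2))
(4) = a^3 - 6*a^2 + 5*a + 12
(5) = z^3 + z^2 - 17*z + 15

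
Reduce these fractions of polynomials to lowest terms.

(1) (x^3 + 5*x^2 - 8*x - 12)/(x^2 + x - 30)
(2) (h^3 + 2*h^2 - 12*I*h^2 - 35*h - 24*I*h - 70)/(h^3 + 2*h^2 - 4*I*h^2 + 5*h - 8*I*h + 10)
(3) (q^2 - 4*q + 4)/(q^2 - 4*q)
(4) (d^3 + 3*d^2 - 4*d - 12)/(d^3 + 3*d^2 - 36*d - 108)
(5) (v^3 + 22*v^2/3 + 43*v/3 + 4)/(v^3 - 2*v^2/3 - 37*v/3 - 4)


(1) = (x^2 - x - 2)/(x - 5)
(2) = (h - 7*I)/(h + I)
(3) = (q^2 - 4*q + 4)/(q^2 - 4*q)
(4) = (d^2 - 4)/(d^2 - 36)
(5) = (v + 4)/(v - 4)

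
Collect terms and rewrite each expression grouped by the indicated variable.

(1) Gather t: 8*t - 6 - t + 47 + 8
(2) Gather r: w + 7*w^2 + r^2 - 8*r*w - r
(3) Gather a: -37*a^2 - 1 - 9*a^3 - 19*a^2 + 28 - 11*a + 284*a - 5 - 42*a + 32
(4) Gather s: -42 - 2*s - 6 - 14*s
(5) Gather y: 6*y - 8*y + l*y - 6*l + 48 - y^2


(1) = 7*t + 49
(2) = r^2 + r*(-8*w - 1) + 7*w^2 + w
(3) = -9*a^3 - 56*a^2 + 231*a + 54
(4) = -16*s - 48
(5) = -6*l - y^2 + y*(l - 2) + 48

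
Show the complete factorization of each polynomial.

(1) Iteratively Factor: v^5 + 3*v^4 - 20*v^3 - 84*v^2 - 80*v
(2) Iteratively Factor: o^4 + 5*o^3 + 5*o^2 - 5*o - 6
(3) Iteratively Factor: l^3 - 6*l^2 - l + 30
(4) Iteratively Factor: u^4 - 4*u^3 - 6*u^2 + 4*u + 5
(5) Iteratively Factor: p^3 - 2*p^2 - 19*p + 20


(1) = (v + 4)*(v^4 - v^3 - 16*v^2 - 20*v) = v*(v + 4)*(v^3 - v^2 - 16*v - 20) = v*(v + 2)*(v + 4)*(v^2 - 3*v - 10) = v*(v + 2)^2*(v + 4)*(v - 5)
(2) = (o + 1)*(o^3 + 4*o^2 + o - 6) = (o - 1)*(o + 1)*(o^2 + 5*o + 6) = (o - 1)*(o + 1)*(o + 2)*(o + 3)
(3) = (l - 5)*(l^2 - l - 6) = (l - 5)*(l + 2)*(l - 3)
(4) = (u - 1)*(u^3 - 3*u^2 - 9*u - 5) = (u - 1)*(u + 1)*(u^2 - 4*u - 5) = (u - 1)*(u + 1)^2*(u - 5)
(5) = (p - 1)*(p^2 - p - 20) = (p - 5)*(p - 1)*(p + 4)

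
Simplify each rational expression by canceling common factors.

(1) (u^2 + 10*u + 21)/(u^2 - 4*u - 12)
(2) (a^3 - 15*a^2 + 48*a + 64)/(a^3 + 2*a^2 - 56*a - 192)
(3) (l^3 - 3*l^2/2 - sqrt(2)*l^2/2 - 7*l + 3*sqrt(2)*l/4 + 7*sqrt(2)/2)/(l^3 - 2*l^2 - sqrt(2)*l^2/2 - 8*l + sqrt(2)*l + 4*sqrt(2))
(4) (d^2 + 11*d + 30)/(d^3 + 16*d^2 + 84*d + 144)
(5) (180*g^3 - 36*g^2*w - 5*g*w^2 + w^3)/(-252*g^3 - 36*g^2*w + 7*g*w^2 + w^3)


(1) = (u^2 + 10*u + 21)/(u^2 - 4*u - 12)
(2) = (a^2 - 7*a - 8)/(a^2 + 10*a + 24)
(3) = (8*l - 28)/(8*l - 32)
(4) = (d + 5)/(d^2 + 10*d + 24)
(5) = (-5*g + w)/(7*g + w)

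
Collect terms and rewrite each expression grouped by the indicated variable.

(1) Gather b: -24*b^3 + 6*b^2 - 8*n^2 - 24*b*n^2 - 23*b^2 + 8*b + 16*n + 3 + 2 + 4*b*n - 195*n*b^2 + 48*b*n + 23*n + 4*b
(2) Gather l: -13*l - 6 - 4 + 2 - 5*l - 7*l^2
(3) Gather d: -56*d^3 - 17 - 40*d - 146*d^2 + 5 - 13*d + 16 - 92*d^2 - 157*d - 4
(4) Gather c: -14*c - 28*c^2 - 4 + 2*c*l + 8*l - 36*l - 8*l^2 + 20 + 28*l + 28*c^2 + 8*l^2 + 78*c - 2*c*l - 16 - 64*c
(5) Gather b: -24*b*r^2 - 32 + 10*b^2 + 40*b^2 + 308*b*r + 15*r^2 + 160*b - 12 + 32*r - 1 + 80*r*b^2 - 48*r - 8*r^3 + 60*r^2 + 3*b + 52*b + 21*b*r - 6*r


(1) = -24*b^3 + b^2*(-195*n - 17) + b*(-24*n^2 + 52*n + 12) - 8*n^2 + 39*n + 5
(2) = -7*l^2 - 18*l - 8
(3) = -56*d^3 - 238*d^2 - 210*d
(4) = 0
(5) = b^2*(80*r + 50) + b*(-24*r^2 + 329*r + 215) - 8*r^3 + 75*r^2 - 22*r - 45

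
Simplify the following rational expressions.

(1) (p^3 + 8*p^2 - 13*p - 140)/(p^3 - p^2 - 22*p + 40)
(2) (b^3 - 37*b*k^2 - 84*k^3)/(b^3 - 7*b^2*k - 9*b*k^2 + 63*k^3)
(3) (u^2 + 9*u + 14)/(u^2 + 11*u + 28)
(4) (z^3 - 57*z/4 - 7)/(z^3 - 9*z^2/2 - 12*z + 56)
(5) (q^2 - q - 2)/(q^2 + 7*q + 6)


(1) = (p + 7)/(p - 2)
(2) = (b + 4*k)/(b - 3*k)
(3) = (u + 2)/(u + 4)
(4) = (2*z + 1)/(2*z - 8)
(5) = (q - 2)/(q + 6)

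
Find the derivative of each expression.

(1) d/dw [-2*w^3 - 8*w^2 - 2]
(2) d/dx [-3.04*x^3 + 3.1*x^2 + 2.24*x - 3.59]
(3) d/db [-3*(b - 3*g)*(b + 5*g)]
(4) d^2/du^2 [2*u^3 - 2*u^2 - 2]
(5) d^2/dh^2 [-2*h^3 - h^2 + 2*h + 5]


(1) = 2*w*(-3*w - 8)
(2) = -9.12*x^2 + 6.2*x + 2.24
(3) = -6*b - 6*g
(4) = 12*u - 4
(5) = -12*h - 2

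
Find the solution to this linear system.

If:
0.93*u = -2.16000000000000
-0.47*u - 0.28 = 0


Then:
No Solution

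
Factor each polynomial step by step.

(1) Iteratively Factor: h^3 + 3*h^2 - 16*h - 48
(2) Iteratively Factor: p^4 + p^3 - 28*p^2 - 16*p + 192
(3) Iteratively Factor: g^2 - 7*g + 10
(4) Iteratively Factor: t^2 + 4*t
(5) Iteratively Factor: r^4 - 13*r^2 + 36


(1) = (h - 4)*(h^2 + 7*h + 12) = (h - 4)*(h + 3)*(h + 4)
(2) = (p - 3)*(p^3 + 4*p^2 - 16*p - 64) = (p - 3)*(p + 4)*(p^2 - 16) = (p - 4)*(p - 3)*(p + 4)*(p + 4)
(3) = (g - 5)*(g - 2)
(4) = (t + 4)*(t)
(5) = (r + 3)*(r^3 - 3*r^2 - 4*r + 12) = (r + 2)*(r + 3)*(r^2 - 5*r + 6) = (r - 3)*(r + 2)*(r + 3)*(r - 2)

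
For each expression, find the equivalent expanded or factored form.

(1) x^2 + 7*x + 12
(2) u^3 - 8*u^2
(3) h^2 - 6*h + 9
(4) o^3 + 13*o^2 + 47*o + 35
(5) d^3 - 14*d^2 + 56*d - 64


(1) = (x + 3)*(x + 4)
(2) = u^2*(u - 8)
(3) = (h - 3)^2
(4) = (o + 1)*(o + 5)*(o + 7)
(5) = (d - 8)*(d - 4)*(d - 2)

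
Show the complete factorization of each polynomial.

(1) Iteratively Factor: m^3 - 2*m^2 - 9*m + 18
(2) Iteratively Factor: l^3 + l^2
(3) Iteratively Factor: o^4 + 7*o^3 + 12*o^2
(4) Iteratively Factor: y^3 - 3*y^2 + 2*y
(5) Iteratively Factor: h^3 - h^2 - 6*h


(1) = (m + 3)*(m^2 - 5*m + 6) = (m - 2)*(m + 3)*(m - 3)
(2) = (l)*(l^2 + l) = l^2*(l + 1)
(3) = (o)*(o^3 + 7*o^2 + 12*o) = o^2*(o^2 + 7*o + 12) = o^2*(o + 3)*(o + 4)
(4) = (y)*(y^2 - 3*y + 2) = y*(y - 1)*(y - 2)
(5) = (h - 3)*(h^2 + 2*h) = (h - 3)*(h + 2)*(h)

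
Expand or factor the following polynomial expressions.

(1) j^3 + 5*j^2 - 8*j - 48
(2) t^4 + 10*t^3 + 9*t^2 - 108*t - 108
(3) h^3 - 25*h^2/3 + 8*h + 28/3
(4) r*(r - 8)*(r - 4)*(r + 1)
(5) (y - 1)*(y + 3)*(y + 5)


(1) = (j - 3)*(j + 4)^2
(2) = (t - 3)*(t + 1)*(t + 6)^2
(3) = (h - 7)*(h - 2)*(h + 2/3)
(4) = r^4 - 11*r^3 + 20*r^2 + 32*r
(5) = y^3 + 7*y^2 + 7*y - 15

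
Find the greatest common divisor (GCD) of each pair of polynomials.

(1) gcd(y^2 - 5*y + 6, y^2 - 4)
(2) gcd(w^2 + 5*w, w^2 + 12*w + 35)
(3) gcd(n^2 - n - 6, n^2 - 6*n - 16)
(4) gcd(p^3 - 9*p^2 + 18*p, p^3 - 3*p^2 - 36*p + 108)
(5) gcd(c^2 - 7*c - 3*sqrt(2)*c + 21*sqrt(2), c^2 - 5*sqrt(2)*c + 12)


(1) = gcd((y - 3)*(y - 2), (y - 2)*(y + 2)) = y - 2
(2) = w + 5
(3) = n + 2
(4) = p^2 - 9*p + 18
(5) = c - 3*sqrt(2)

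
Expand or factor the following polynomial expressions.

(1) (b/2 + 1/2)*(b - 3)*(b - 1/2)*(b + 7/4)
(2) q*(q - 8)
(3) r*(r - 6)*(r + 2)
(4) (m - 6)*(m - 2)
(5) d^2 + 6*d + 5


(1) = b^4/2 - 3*b^3/8 - 51*b^2/16 - b + 21/16
(2) = q^2 - 8*q
(3) = r^3 - 4*r^2 - 12*r
(4) = m^2 - 8*m + 12
(5) = (d + 1)*(d + 5)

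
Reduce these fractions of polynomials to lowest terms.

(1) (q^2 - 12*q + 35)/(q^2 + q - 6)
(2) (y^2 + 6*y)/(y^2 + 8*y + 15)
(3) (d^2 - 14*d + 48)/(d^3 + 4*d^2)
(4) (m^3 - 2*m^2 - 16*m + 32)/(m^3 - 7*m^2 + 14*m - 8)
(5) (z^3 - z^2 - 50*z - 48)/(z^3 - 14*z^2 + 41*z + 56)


(1) = (q^2 - 12*q + 35)/(q^2 + q - 6)
(2) = (y^2 + 6*y)/(y^2 + 8*y + 15)
(3) = (d^2 - 14*d + 48)/(d^3 + 4*d^2)
(4) = (m + 4)/(m - 1)
(5) = (z + 6)/(z - 7)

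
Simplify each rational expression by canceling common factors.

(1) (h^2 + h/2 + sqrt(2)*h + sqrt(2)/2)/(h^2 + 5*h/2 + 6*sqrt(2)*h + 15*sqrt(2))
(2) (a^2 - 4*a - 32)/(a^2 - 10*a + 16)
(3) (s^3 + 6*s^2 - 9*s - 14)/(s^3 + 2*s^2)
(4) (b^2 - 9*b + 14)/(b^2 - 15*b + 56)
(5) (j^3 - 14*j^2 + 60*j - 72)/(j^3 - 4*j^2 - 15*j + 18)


(1) = (4*h^2 + h*(2 + 4*sqrt(2)) + 2*sqrt(2))/(4*h^2 + h*(10 + 24*sqrt(2)) + 60*sqrt(2))
(2) = (a + 4)/(a - 2)
(3) = (s^3 + 6*s^2 - 9*s - 14)/(s^3 + 2*s^2)
(4) = (b - 2)/(b - 8)
(5) = (j^2 - 8*j + 12)/(j^2 + 2*j - 3)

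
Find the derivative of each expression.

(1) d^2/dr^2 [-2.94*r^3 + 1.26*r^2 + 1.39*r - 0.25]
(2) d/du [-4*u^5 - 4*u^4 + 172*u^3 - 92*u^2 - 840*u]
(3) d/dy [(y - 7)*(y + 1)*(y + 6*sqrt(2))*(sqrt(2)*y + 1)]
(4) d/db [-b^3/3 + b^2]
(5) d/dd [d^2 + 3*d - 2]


(1) = 2.52 - 17.64*r
(2) = -20*u^4 - 16*u^3 + 516*u^2 - 184*u - 840
(3) = 4*sqrt(2)*y^3 - 18*sqrt(2)*y^2 + 39*y^2 - 156*y - 2*sqrt(2)*y - 91 - 36*sqrt(2)
(4) = b*(2 - b)
(5) = 2*d + 3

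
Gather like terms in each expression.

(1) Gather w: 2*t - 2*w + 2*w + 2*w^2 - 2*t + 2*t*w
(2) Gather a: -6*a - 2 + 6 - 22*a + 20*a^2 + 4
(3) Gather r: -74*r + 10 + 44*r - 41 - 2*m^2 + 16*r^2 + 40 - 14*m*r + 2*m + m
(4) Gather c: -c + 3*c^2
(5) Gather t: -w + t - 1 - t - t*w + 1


(1) = 2*t*w + 2*w^2
(2) = 20*a^2 - 28*a + 8
(3) = -2*m^2 + 3*m + 16*r^2 + r*(-14*m - 30) + 9
(4) = 3*c^2 - c
(5) = -t*w - w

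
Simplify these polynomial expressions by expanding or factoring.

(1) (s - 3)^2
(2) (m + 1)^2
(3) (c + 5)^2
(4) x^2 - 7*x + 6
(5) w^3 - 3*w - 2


(1) = s^2 - 6*s + 9
(2) = m^2 + 2*m + 1
(3) = c^2 + 10*c + 25
(4) = (x - 6)*(x - 1)
(5) = (w - 2)*(w + 1)^2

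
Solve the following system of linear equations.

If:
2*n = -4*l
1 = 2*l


Then:
l = 1/2
n = -1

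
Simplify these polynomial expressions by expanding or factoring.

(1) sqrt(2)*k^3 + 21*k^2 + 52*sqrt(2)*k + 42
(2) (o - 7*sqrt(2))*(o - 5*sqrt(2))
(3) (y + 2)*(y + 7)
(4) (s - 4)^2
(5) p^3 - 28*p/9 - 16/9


(1) = (k + 3*sqrt(2))*(k + 7*sqrt(2))*(sqrt(2)*k + 1)
(2) = o^2 - 12*sqrt(2)*o + 70
(3) = y^2 + 9*y + 14
(4) = s^2 - 8*s + 16
(5) = (p - 2)*(p + 2/3)*(p + 4/3)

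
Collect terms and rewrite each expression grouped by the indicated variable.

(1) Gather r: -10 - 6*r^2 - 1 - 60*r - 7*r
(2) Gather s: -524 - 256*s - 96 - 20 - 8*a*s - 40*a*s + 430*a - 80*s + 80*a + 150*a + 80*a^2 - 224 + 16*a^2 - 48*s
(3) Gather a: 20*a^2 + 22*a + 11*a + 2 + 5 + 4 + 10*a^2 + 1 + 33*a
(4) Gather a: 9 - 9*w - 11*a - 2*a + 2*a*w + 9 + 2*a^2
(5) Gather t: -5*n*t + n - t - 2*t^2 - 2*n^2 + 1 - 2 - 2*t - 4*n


(1) = -6*r^2 - 67*r - 11
(2) = 96*a^2 + 660*a + s*(-48*a - 384) - 864
(3) = 30*a^2 + 66*a + 12
(4) = 2*a^2 + a*(2*w - 13) - 9*w + 18
(5) = -2*n^2 - 3*n - 2*t^2 + t*(-5*n - 3) - 1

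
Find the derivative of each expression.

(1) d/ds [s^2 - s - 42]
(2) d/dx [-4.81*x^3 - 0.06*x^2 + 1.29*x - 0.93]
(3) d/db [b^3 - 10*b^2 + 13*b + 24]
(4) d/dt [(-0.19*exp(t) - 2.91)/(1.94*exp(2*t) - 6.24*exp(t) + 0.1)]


(1) = 2*s - 1
(2) = -14.43*x^2 - 0.12*x + 1.29
(3) = 3*b^2 - 20*b + 13
(4) = (0.3686*exp(2*t) + 11.2908*exp(t) - 18.1774)*exp(t)/(3.7636*exp(4*t) - 24.2112*exp(3*t) + 39.3256*exp(2*t) - 1.248*exp(t) + 0.01)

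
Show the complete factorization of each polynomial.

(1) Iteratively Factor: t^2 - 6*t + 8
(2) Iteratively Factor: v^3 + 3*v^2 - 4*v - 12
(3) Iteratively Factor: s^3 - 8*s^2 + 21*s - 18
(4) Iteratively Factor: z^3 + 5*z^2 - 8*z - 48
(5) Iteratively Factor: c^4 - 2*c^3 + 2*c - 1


(1) = (t - 4)*(t - 2)
(2) = (v + 3)*(v^2 - 4) = (v - 2)*(v + 3)*(v + 2)
(3) = (s - 2)*(s^2 - 6*s + 9) = (s - 3)*(s - 2)*(s - 3)
(4) = (z + 4)*(z^2 + z - 12) = (z - 3)*(z + 4)*(z + 4)
(5) = (c - 1)*(c^3 - c^2 - c + 1) = (c - 1)^2*(c^2 - 1) = (c - 1)^2*(c + 1)*(c - 1)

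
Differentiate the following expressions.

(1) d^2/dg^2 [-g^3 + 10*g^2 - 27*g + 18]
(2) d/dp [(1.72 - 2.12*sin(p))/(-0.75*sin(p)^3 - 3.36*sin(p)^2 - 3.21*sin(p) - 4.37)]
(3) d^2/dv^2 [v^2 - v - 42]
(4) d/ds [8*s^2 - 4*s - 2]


(1) = 20 - 6*g
(2) = (-3.18*sin(p)^3 - 3.2532*sin(p)^2 + 11.5584*sin(p) + 14.7856)*cos(p)/(0.5625*sin(p)^6 + 5.04*sin(p)^5 + 16.1046*sin(p)^4 + 28.1262*sin(p)^3 + 39.6705*sin(p)^2 + 28.0554*sin(p) + 19.0969)
(3) = 2
(4) = 16*s - 4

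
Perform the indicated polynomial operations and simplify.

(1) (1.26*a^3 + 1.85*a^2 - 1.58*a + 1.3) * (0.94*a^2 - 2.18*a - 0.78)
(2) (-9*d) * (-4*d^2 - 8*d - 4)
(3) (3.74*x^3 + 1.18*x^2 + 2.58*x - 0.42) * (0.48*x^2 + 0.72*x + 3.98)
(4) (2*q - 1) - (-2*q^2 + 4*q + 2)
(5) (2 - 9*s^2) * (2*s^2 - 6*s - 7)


(1) = 1.1844*a^5 - 1.0078*a^4 - 6.501*a^3 + 3.2234*a^2 - 1.6016*a - 1.014
(2) = 36*d^3 + 72*d^2 + 36*d
(3) = 1.7952*x^5 + 3.2592*x^4 + 16.9732*x^3 + 6.3524*x^2 + 9.966*x - 1.6716
(4) = 2*q^2 - 2*q - 3
(5) = -18*s^4 + 54*s^3 + 67*s^2 - 12*s - 14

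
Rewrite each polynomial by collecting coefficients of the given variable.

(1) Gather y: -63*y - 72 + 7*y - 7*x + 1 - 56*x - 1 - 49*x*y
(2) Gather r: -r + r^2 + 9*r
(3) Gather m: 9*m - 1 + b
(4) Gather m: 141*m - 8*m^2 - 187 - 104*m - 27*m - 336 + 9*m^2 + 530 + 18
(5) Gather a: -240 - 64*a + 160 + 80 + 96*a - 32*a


(1) = -63*x + y*(-49*x - 56) - 72
(2) = r^2 + 8*r
(3) = b + 9*m - 1
(4) = m^2 + 10*m + 25
(5) = 0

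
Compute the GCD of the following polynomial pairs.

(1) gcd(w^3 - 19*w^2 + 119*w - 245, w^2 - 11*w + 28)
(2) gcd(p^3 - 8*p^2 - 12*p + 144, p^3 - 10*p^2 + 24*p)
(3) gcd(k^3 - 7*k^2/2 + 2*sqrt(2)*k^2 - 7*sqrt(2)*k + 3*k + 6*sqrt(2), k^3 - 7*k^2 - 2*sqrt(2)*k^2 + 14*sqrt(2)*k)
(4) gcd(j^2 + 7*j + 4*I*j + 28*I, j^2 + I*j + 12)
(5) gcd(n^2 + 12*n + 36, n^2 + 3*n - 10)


(1) = w - 7
(2) = p - 6
(3) = 1
(4) = gcd((j + 7)*(j + 4*I), (j - 3*I)*(j + 4*I)) = j + 4*I
(5) = 1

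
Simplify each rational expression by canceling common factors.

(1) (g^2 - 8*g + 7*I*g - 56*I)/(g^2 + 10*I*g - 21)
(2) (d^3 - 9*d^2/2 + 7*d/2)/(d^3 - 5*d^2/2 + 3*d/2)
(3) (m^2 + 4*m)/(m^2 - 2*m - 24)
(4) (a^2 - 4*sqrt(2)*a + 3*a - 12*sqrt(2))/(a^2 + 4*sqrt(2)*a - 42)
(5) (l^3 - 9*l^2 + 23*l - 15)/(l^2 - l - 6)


(1) = (g - 8)/(g + 3*I)
(2) = (2*d - 7)/(2*d - 3)
(3) = m/(m - 6)
(4) = (a^2 + a*(3 - 4*sqrt(2)) - 12*sqrt(2))/(a^2 + 4*sqrt(2)*a - 42)
(5) = (l^2 - 6*l + 5)/(l + 2)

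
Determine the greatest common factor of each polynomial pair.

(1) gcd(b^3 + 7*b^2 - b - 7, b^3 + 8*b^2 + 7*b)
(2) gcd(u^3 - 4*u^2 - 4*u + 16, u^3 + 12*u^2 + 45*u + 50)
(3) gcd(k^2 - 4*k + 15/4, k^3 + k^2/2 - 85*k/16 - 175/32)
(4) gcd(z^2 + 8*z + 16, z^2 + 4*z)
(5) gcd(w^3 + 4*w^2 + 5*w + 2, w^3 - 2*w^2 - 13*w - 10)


(1) = b^2 + 8*b + 7
(2) = u + 2
(3) = gcd((k - 5/2)*(k - 3/2), (k - 5/2)*(k + 5/4)*(k + 7/4)) = k - 5/2
(4) = z + 4
(5) = gcd((w + 1)^2*(w + 2), (w - 5)*(w + 1)*(w + 2)) = w^2 + 3*w + 2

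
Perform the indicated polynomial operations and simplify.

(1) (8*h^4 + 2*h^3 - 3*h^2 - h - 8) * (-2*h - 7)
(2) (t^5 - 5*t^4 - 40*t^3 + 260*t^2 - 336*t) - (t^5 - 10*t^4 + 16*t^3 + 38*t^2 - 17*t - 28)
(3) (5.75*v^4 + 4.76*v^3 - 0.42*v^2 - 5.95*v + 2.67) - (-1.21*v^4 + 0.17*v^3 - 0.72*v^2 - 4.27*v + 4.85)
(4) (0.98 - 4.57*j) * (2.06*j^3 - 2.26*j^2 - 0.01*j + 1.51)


(1) = -16*h^5 - 60*h^4 - 8*h^3 + 23*h^2 + 23*h + 56
(2) = 5*t^4 - 56*t^3 + 222*t^2 - 319*t + 28
(3) = 6.96*v^4 + 4.59*v^3 + 0.3*v^2 - 1.68*v - 2.18
(4) = -9.4142*j^4 + 12.347*j^3 - 2.1691*j^2 - 6.9105*j + 1.4798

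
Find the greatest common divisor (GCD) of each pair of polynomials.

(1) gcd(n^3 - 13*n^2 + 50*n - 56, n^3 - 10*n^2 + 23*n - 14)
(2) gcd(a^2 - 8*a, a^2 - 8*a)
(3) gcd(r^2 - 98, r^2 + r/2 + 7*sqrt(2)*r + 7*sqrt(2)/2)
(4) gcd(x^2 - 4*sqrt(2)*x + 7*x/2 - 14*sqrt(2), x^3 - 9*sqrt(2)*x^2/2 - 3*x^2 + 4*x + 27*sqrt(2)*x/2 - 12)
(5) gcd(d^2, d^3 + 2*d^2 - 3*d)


(1) = n^2 - 9*n + 14
(2) = a^2 - 8*a
(3) = r + 7*sqrt(2)
(4) = x - 4*sqrt(2)
(5) = gcd(d^2, d*(d - 1)*(d + 3)) = d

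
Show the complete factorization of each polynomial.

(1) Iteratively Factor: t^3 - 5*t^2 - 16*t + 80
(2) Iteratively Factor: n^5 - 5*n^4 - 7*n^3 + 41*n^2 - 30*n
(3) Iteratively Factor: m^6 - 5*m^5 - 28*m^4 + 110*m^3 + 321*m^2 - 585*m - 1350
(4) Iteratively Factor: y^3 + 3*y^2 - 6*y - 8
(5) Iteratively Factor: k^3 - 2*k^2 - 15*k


(1) = (t - 5)*(t^2 - 16) = (t - 5)*(t + 4)*(t - 4)
(2) = (n + 3)*(n^4 - 8*n^3 + 17*n^2 - 10*n) = (n - 2)*(n + 3)*(n^3 - 6*n^2 + 5*n) = n*(n - 2)*(n + 3)*(n^2 - 6*n + 5) = n*(n - 5)*(n - 2)*(n + 3)*(n - 1)
(3) = (m + 2)*(m^5 - 7*m^4 - 14*m^3 + 138*m^2 + 45*m - 675) = (m - 5)*(m + 2)*(m^4 - 2*m^3 - 24*m^2 + 18*m + 135) = (m - 5)*(m - 3)*(m + 2)*(m^3 + m^2 - 21*m - 45) = (m - 5)*(m - 3)*(m + 2)*(m + 3)*(m^2 - 2*m - 15) = (m - 5)^2*(m - 3)*(m + 2)*(m + 3)*(m + 3)
(4) = (y - 2)*(y^2 + 5*y + 4) = (y - 2)*(y + 4)*(y + 1)
(5) = (k)*(k^2 - 2*k - 15) = k*(k + 3)*(k - 5)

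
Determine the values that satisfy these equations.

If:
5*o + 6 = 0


Then:
o = -6/5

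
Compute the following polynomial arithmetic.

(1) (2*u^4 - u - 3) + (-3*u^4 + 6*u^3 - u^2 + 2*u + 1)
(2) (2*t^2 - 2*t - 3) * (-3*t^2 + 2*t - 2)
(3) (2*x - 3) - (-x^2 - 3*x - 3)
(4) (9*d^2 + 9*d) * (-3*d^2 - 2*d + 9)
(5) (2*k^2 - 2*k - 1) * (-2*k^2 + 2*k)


(1) = -u^4 + 6*u^3 - u^2 + u - 2
(2) = -6*t^4 + 10*t^3 + t^2 - 2*t + 6
(3) = x^2 + 5*x
(4) = -27*d^4 - 45*d^3 + 63*d^2 + 81*d
(5) = -4*k^4 + 8*k^3 - 2*k^2 - 2*k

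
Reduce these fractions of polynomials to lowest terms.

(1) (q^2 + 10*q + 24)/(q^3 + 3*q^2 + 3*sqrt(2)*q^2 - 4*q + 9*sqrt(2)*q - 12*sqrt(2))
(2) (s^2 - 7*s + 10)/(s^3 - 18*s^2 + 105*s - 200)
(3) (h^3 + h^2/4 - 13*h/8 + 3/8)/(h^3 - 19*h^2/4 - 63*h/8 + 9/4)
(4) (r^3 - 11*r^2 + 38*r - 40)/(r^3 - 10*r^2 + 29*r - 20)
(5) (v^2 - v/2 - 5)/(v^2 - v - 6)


(1) = (q + 6)/(q^2 + q*(-1 + 3*sqrt(2)) - 3*sqrt(2))
(2) = (s - 2)/(s^2 - 13*s + 40)
(3) = (h - 1)/(h - 6)
(4) = (r - 2)/(r - 1)
(5) = (2*v - 5)/(2*v - 6)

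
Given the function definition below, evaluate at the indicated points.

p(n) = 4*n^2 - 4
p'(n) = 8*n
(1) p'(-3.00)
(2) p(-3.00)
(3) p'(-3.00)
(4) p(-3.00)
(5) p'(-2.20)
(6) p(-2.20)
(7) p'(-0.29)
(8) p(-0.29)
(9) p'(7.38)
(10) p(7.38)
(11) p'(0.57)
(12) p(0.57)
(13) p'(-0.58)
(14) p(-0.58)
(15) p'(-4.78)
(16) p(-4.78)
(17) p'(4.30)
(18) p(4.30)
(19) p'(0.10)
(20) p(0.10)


(1) = -24.00
(2) = 32.00
(3) = -24.00
(4) = 32.00
(5) = -17.60
(6) = 15.36
(7) = -2.32
(8) = -3.66
(9) = 59.04
(10) = 213.86
(11) = 4.56
(12) = -2.70
(13) = -4.64
(14) = -2.65
(15) = -38.24
(16) = 87.39
(17) = 34.40
(18) = 69.96
(19) = 0.80
(20) = -3.96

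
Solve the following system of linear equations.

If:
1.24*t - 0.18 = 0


Then:
t = 0.15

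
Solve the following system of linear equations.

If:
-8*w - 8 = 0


Then:
w = -1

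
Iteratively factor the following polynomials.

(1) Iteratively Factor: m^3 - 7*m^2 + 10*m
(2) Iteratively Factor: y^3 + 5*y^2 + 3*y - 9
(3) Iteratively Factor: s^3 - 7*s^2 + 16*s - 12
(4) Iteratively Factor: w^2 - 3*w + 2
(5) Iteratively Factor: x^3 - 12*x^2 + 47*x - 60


(1) = (m - 5)*(m^2 - 2*m) = (m - 5)*(m - 2)*(m)
(2) = (y + 3)*(y^2 + 2*y - 3) = (y - 1)*(y + 3)*(y + 3)
(3) = (s - 2)*(s^2 - 5*s + 6) = (s - 2)^2*(s - 3)
(4) = (w - 2)*(w - 1)
(5) = (x - 5)*(x^2 - 7*x + 12) = (x - 5)*(x - 3)*(x - 4)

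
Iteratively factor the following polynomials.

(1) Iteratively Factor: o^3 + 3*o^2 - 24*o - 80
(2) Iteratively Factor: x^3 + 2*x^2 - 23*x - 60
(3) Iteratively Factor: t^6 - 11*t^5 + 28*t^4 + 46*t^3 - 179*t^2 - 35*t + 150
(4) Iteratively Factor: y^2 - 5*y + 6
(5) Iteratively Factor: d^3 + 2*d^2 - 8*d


(1) = (o - 5)*(o^2 + 8*o + 16) = (o - 5)*(o + 4)*(o + 4)
(2) = (x - 5)*(x^2 + 7*x + 12) = (x - 5)*(x + 4)*(x + 3)
(3) = (t - 3)*(t^5 - 8*t^4 + 4*t^3 + 58*t^2 - 5*t - 50) = (t - 3)*(t + 2)*(t^4 - 10*t^3 + 24*t^2 + 10*t - 25) = (t - 3)*(t - 1)*(t + 2)*(t^3 - 9*t^2 + 15*t + 25) = (t - 5)*(t - 3)*(t - 1)*(t + 2)*(t^2 - 4*t - 5) = (t - 5)^2*(t - 3)*(t - 1)*(t + 2)*(t + 1)
(4) = (y - 3)*(y - 2)
(5) = (d - 2)*(d^2 + 4*d) = (d - 2)*(d + 4)*(d)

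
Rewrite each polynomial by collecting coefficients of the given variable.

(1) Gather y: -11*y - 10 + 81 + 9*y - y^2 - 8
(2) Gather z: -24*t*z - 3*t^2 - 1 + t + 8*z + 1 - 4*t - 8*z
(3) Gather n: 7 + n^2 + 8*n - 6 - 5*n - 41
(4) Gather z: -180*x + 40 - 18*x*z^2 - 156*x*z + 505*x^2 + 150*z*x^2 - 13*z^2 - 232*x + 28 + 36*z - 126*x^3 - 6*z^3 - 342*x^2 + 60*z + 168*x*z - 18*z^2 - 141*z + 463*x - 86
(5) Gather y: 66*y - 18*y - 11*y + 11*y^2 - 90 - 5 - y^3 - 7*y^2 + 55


(1) = -y^2 - 2*y + 63
(2) = -3*t^2 - 24*t*z - 3*t
(3) = n^2 + 3*n - 40
(4) = -126*x^3 + 163*x^2 + 51*x - 6*z^3 + z^2*(-18*x - 31) + z*(150*x^2 + 12*x - 45) - 18
(5) = -y^3 + 4*y^2 + 37*y - 40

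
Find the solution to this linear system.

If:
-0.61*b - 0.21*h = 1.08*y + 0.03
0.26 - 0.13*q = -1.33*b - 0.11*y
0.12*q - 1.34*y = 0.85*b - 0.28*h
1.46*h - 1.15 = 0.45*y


Then:
b = -0.66
h = 0.84
q = -4.63
y = 0.18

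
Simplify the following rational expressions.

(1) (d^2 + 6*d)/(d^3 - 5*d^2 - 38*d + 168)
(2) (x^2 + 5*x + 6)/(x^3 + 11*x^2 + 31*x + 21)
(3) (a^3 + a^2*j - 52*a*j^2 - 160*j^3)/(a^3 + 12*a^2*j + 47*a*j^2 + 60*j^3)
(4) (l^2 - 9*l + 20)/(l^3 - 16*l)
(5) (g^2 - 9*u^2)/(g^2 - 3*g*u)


(1) = d/(d^2 - 11*d + 28)
(2) = (x + 2)/(x^2 + 8*x + 7)
(3) = (a - 8*j)/(a + 3*j)
(4) = (l - 5)/(l^2 + 4*l)
(5) = (g + 3*u)/g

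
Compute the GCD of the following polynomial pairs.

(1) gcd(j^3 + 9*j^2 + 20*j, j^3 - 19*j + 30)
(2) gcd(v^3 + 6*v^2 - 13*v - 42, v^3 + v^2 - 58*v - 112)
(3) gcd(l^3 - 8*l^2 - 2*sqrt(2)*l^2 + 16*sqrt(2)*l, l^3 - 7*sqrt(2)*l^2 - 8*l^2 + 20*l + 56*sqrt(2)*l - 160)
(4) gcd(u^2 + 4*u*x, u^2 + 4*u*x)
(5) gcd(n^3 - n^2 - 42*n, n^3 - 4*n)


(1) = j + 5
(2) = gcd((v - 3)*(v + 2)*(v + 7), (v - 8)*(v + 2)*(v + 7)) = v^2 + 9*v + 14
(3) = gcd(l*(l - 8)*(l - 2*sqrt(2)), (l - 8)*(l - 5*sqrt(2))*(l - 2*sqrt(2))) = l^2 + l*(-8 - 2*sqrt(2)) + 16*sqrt(2)
(4) = u^2 + 4*u*x
(5) = n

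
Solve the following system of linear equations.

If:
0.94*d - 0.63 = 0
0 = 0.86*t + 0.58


Then:
d = 0.67
t = -0.67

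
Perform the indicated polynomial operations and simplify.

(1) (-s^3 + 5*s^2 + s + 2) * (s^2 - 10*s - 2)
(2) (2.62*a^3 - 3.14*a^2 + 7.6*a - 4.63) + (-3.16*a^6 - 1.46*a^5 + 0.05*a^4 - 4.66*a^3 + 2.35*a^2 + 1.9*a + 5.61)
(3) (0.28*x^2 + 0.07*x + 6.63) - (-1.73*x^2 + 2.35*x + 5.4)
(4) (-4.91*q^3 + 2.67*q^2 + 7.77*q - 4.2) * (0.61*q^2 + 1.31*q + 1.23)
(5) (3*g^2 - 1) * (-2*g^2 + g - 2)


(1) = -s^5 + 15*s^4 - 47*s^3 - 18*s^2 - 22*s - 4
(2) = -3.16*a^6 - 1.46*a^5 + 0.05*a^4 - 2.04*a^3 - 0.79*a^2 + 9.5*a + 0.98
(3) = 2.01*x^2 - 2.28*x + 1.23
(4) = -2.9951*q^5 - 4.8034*q^4 + 2.1981*q^3 + 10.9008*q^2 + 4.0551*q - 5.166
(5) = -6*g^4 + 3*g^3 - 4*g^2 - g + 2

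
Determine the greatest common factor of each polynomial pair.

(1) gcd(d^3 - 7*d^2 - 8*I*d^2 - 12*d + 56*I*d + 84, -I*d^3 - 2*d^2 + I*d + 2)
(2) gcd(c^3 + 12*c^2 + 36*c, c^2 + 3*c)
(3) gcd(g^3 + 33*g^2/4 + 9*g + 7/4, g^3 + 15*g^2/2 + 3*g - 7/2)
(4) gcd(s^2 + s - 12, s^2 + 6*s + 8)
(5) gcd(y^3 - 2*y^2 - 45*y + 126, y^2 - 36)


(1) = d - 2*I
(2) = c
(3) = gcd((g + 1/4)*(g + 1)*(g + 7), (g - 1/2)*(g + 1)*(g + 7)) = g^2 + 8*g + 7
(4) = s + 4
(5) = gcd((y - 6)*(y - 3)*(y + 7), (y - 6)*(y + 6)) = y - 6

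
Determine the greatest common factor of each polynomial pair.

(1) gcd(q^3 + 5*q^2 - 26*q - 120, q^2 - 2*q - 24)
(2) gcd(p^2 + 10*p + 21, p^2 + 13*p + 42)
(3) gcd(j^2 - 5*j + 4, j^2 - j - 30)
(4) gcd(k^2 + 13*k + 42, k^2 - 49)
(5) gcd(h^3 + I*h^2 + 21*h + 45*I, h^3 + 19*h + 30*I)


(1) = gcd((q - 5)*(q + 4)*(q + 6), (q - 6)*(q + 4)) = q + 4
(2) = p + 7
(3) = 1
(4) = k + 7
(5) = gcd((h - 5*I)*(h + 3*I)^2, (h - 5*I)*(h + 2*I)*(h + 3*I)) = h^2 - 2*I*h + 15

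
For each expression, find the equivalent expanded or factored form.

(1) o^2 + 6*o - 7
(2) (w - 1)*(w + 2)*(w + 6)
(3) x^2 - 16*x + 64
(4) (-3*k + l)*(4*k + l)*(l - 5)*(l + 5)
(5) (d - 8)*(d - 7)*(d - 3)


(1) = (o - 1)*(o + 7)
(2) = w^3 + 7*w^2 + 4*w - 12
(3) = (x - 8)^2
(4) = -12*k^2*l^2 + 300*k^2 + k*l^3 - 25*k*l + l^4 - 25*l^2
(5) = d^3 - 18*d^2 + 101*d - 168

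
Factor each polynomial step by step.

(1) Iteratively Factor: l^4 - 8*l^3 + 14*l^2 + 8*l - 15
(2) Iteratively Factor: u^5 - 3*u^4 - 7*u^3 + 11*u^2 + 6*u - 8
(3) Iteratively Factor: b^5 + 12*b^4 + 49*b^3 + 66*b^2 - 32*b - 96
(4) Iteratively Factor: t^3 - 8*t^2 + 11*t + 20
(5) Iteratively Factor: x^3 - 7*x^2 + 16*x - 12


(1) = (l - 5)*(l^3 - 3*l^2 - l + 3) = (l - 5)*(l - 1)*(l^2 - 2*l - 3) = (l - 5)*(l - 3)*(l - 1)*(l + 1)
(2) = (u + 2)*(u^4 - 5*u^3 + 3*u^2 + 5*u - 4) = (u - 1)*(u + 2)*(u^3 - 4*u^2 - u + 4) = (u - 1)^2*(u + 2)*(u^2 - 3*u - 4) = (u - 1)^2*(u + 1)*(u + 2)*(u - 4)
(3) = (b + 4)*(b^4 + 8*b^3 + 17*b^2 - 2*b - 24) = (b + 2)*(b + 4)*(b^3 + 6*b^2 + 5*b - 12) = (b + 2)*(b + 4)^2*(b^2 + 2*b - 3) = (b + 2)*(b + 3)*(b + 4)^2*(b - 1)
(4) = (t - 5)*(t^2 - 3*t - 4) = (t - 5)*(t - 4)*(t + 1)
(5) = (x - 2)*(x^2 - 5*x + 6) = (x - 3)*(x - 2)*(x - 2)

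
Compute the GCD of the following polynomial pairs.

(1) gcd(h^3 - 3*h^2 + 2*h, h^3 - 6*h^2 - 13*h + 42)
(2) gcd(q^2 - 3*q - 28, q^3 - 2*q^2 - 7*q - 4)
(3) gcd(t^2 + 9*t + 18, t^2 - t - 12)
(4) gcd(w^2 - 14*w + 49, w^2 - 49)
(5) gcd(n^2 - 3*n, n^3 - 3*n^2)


(1) = gcd(h*(h - 2)*(h - 1), (h - 7)*(h - 2)*(h + 3)) = h - 2
(2) = gcd((q - 7)*(q + 4), (q - 4)*(q + 1)^2) = 1
(3) = gcd((t + 3)*(t + 6), (t - 4)*(t + 3)) = t + 3
(4) = w - 7
(5) = n^2 - 3*n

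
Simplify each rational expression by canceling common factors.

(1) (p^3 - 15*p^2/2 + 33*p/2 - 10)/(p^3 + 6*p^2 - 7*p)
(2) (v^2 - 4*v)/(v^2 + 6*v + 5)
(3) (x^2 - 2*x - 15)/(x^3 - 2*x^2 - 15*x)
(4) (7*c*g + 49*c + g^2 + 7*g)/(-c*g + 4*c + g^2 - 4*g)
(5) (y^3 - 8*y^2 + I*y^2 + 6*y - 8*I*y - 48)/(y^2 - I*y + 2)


(1) = (2*p^2 - 13*p + 20)/(2*p^2 + 14*p)
(2) = (v^2 - 4*v)/(v^2 + 6*v + 5)
(3) = 1/x
(4) = (-7*c*g - 49*c - g^2 - 7*g)/(c*g - 4*c - g^2 + 4*g)
(5) = (y^2 + y*(-8 + 3*I) - 24*I)/(y + I)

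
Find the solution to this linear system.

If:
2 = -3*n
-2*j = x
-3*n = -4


Then:
No Solution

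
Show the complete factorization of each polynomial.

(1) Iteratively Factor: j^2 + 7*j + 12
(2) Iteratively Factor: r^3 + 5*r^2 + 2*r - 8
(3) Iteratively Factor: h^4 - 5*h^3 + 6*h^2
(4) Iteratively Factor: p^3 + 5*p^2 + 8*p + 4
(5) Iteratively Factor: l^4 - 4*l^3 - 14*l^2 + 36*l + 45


(1) = (j + 3)*(j + 4)
(2) = (r + 2)*(r^2 + 3*r - 4) = (r - 1)*(r + 2)*(r + 4)
(3) = (h)*(h^3 - 5*h^2 + 6*h) = h*(h - 3)*(h^2 - 2*h) = h*(h - 3)*(h - 2)*(h)
(4) = (p + 2)*(p^2 + 3*p + 2) = (p + 2)^2*(p + 1)
(5) = (l - 5)*(l^3 + l^2 - 9*l - 9) = (l - 5)*(l - 3)*(l^2 + 4*l + 3) = (l - 5)*(l - 3)*(l + 3)*(l + 1)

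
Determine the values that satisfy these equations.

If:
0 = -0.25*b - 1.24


Then:
b = -4.96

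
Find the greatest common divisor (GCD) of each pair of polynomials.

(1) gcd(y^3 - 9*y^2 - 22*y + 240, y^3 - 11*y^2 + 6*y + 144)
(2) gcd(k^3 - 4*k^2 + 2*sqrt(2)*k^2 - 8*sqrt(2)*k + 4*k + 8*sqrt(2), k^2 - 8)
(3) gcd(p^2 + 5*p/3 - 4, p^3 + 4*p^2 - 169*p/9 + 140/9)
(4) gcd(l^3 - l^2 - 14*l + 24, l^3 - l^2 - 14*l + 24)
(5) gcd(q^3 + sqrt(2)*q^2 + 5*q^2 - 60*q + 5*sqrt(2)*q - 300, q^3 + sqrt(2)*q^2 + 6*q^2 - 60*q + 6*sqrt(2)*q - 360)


(1) = gcd((y - 8)*(y - 6)*(y + 5), (y - 8)*(y - 6)*(y + 3)) = y^2 - 14*y + 48
(2) = gcd((k - 2)^2*(k + 2*sqrt(2)), (k - 2*sqrt(2))*(k + 2*sqrt(2))) = k + 2*sqrt(2)
(3) = p - 4/3
(4) = l^3 - l^2 - 14*l + 24
(5) = gcd((q + 5)*(q - 5*sqrt(2))*(q + 6*sqrt(2)), (q + 6)*(q - 5*sqrt(2))*(q + 6*sqrt(2))) = q^2 + sqrt(2)*q - 60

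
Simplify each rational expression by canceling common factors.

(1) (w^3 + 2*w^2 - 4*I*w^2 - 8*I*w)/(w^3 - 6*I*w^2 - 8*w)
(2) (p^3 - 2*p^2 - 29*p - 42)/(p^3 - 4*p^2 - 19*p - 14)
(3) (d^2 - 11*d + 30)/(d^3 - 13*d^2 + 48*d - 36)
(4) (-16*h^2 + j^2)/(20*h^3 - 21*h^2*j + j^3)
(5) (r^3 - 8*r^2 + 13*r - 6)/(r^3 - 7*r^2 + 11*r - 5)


(1) = (w + 2)/(w - 2*I)
(2) = (p + 3)/(p + 1)
(3) = (d - 5)/(d^2 - 7*d + 6)
(4) = (-4*h - j)/(5*h^2 - 4*h*j - j^2)
(5) = (r - 6)/(r - 5)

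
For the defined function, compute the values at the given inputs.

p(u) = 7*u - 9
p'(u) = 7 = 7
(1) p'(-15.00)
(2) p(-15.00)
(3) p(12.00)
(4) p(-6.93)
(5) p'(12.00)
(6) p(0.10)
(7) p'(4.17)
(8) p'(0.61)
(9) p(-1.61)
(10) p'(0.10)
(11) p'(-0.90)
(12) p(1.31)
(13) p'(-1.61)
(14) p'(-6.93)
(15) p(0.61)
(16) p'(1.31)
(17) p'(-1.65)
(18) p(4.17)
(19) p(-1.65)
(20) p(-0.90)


(1) = 7.00
(2) = -114.00
(3) = 75.00
(4) = -57.51
(5) = 7.00
(6) = -8.30
(7) = 7.00
(8) = 7.00
(9) = -20.27
(10) = 7.00
(11) = 7.00
(12) = 0.17
(13) = 7.00
(14) = 7.00
(15) = -4.73
(16) = 7.00
(17) = 7.00
(18) = 20.19
(19) = -20.55
(20) = -15.30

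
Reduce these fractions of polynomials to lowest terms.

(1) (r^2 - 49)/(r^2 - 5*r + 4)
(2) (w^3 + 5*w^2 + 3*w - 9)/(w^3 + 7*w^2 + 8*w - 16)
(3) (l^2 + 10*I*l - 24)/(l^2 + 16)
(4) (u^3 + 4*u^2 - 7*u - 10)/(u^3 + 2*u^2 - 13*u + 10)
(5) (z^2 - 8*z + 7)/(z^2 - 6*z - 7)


(1) = (r^2 - 49)/(r^2 - 5*r + 4)
(2) = (w^2 + 6*w + 9)/(w^2 + 8*w + 16)
(3) = (l + 6*I)/(l - 4*I)
(4) = (u + 1)/(u - 1)
(5) = (z - 1)/(z + 1)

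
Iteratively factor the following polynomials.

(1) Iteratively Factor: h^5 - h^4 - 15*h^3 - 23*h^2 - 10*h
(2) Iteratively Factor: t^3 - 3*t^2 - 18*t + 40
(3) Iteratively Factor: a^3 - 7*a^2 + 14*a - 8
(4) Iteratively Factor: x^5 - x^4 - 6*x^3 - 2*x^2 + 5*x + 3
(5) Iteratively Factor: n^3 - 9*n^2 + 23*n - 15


(1) = (h + 2)*(h^4 - 3*h^3 - 9*h^2 - 5*h) = (h + 1)*(h + 2)*(h^3 - 4*h^2 - 5*h) = h*(h + 1)*(h + 2)*(h^2 - 4*h - 5) = h*(h + 1)^2*(h + 2)*(h - 5)
(2) = (t - 2)*(t^2 - t - 20) = (t - 5)*(t - 2)*(t + 4)
(3) = (a - 4)*(a^2 - 3*a + 2) = (a - 4)*(a - 1)*(a - 2)
(4) = (x - 3)*(x^4 + 2*x^3 - 2*x - 1) = (x - 3)*(x + 1)*(x^3 + x^2 - x - 1) = (x - 3)*(x + 1)^2*(x^2 - 1) = (x - 3)*(x - 1)*(x + 1)^2*(x + 1)
(5) = (n - 1)*(n^2 - 8*n + 15) = (n - 5)*(n - 1)*(n - 3)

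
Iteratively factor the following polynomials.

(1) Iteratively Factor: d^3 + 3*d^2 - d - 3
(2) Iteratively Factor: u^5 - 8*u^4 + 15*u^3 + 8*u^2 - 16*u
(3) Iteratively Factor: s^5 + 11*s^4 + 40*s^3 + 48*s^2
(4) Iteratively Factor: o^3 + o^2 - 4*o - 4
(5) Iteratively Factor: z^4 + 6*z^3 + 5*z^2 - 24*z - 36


(1) = (d + 3)*(d^2 - 1) = (d + 1)*(d + 3)*(d - 1)
(2) = (u - 1)*(u^4 - 7*u^3 + 8*u^2 + 16*u) = (u - 1)*(u + 1)*(u^3 - 8*u^2 + 16*u) = (u - 4)*(u - 1)*(u + 1)*(u^2 - 4*u) = u*(u - 4)*(u - 1)*(u + 1)*(u - 4)
(3) = (s + 4)*(s^4 + 7*s^3 + 12*s^2) = (s + 3)*(s + 4)*(s^3 + 4*s^2) = (s + 3)*(s + 4)^2*(s^2) = s*(s + 3)*(s + 4)^2*(s)
(4) = (o - 2)*(o^2 + 3*o + 2) = (o - 2)*(o + 2)*(o + 1)
(5) = (z - 2)*(z^3 + 8*z^2 + 21*z + 18) = (z - 2)*(z + 3)*(z^2 + 5*z + 6) = (z - 2)*(z + 2)*(z + 3)*(z + 3)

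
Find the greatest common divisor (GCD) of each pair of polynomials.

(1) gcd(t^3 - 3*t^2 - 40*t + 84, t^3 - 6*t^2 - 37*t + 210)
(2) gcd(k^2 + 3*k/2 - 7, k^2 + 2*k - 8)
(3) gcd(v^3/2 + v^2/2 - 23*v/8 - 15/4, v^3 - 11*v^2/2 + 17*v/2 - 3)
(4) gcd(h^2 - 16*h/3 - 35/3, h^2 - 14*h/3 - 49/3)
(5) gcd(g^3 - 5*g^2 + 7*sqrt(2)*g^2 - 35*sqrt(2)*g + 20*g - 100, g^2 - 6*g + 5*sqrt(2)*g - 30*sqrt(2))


(1) = gcd((t - 7)*(t - 2)*(t + 6), (t - 7)*(t - 5)*(t + 6)) = t^2 - t - 42
(2) = k - 2
(3) = 1
(4) = gcd((h - 7)*(h + 5/3), (h - 7)*(h + 7/3)) = h - 7
(5) = gcd((g - 5)*(g + 2*sqrt(2))*(g + 5*sqrt(2)), (g - 6)*(g + 5*sqrt(2))) = g + 5*sqrt(2)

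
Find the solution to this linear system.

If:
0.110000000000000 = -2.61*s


Then:
s = -0.04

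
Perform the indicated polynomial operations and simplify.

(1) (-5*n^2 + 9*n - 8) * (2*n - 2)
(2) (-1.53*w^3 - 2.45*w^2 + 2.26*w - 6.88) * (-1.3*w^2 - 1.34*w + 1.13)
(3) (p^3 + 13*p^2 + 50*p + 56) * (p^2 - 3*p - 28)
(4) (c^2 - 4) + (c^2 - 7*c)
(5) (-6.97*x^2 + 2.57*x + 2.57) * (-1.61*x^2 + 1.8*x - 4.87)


(1) = -10*n^3 + 28*n^2 - 34*n + 16
(2) = 1.989*w^5 + 5.2352*w^4 - 1.3839*w^3 + 3.1471*w^2 + 11.773*w - 7.7744
(3) = p^5 + 10*p^4 - 17*p^3 - 458*p^2 - 1568*p - 1568
(4) = 2*c^2 - 7*c - 4
(5) = 11.2217*x^4 - 16.6837*x^3 + 34.4322*x^2 - 7.8899*x - 12.5159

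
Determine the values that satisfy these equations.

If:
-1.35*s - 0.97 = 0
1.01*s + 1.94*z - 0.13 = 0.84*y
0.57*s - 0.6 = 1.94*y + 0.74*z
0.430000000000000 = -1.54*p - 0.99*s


Then:
p = 0.18
s = -0.72
y = -0.59
z = 0.19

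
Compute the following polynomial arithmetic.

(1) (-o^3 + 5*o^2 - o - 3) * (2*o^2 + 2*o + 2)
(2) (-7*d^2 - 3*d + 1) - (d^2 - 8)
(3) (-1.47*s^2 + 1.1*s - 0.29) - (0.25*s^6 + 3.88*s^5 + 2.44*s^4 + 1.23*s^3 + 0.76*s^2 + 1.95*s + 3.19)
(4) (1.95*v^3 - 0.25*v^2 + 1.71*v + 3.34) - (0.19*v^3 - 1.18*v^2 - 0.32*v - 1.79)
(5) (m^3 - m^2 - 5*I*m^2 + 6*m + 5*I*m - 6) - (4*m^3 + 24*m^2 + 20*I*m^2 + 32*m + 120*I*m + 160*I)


(1) = -2*o^5 + 8*o^4 + 6*o^3 + 2*o^2 - 8*o - 6
(2) = -8*d^2 - 3*d + 9
(3) = -0.25*s^6 - 3.88*s^5 - 2.44*s^4 - 1.23*s^3 - 2.23*s^2 - 0.85*s - 3.48
(4) = 1.76*v^3 + 0.93*v^2 + 2.03*v + 5.13
(5) = -3*m^3 - 25*m^2 - 25*I*m^2 - 26*m - 115*I*m - 6 - 160*I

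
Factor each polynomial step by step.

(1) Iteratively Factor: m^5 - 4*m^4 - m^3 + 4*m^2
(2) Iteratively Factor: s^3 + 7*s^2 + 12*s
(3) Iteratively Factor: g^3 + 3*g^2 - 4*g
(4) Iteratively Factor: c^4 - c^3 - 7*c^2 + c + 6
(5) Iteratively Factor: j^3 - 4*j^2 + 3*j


(1) = (m - 1)*(m^4 - 3*m^3 - 4*m^2) = (m - 4)*(m - 1)*(m^3 + m^2) = m*(m - 4)*(m - 1)*(m^2 + m) = m^2*(m - 4)*(m - 1)*(m + 1)
(2) = (s)*(s^2 + 7*s + 12) = s*(s + 3)*(s + 4)
(3) = (g)*(g^2 + 3*g - 4) = g*(g + 4)*(g - 1)
(4) = (c - 1)*(c^3 - 7*c - 6) = (c - 1)*(c + 2)*(c^2 - 2*c - 3) = (c - 1)*(c + 1)*(c + 2)*(c - 3)
(5) = (j - 1)*(j^2 - 3*j) = j*(j - 1)*(j - 3)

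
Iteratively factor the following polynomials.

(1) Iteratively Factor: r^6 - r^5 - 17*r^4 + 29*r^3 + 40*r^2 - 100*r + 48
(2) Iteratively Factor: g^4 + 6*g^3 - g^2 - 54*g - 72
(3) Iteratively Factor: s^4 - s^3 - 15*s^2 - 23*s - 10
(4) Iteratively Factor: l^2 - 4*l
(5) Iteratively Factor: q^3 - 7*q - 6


(1) = (r - 2)*(r^5 + r^4 - 15*r^3 - r^2 + 38*r - 24) = (r - 2)*(r - 1)*(r^4 + 2*r^3 - 13*r^2 - 14*r + 24) = (r - 3)*(r - 2)*(r - 1)*(r^3 + 5*r^2 + 2*r - 8) = (r - 3)*(r - 2)*(r - 1)*(r + 4)*(r^2 + r - 2) = (r - 3)*(r - 2)*(r - 1)^2*(r + 4)*(r + 2)
(2) = (g - 3)*(g^3 + 9*g^2 + 26*g + 24) = (g - 3)*(g + 3)*(g^2 + 6*g + 8) = (g - 3)*(g + 3)*(g + 4)*(g + 2)
(3) = (s + 2)*(s^3 - 3*s^2 - 9*s - 5) = (s + 1)*(s + 2)*(s^2 - 4*s - 5) = (s - 5)*(s + 1)*(s + 2)*(s + 1)
(4) = (l - 4)*(l)
(5) = (q + 2)*(q^2 - 2*q - 3) = (q - 3)*(q + 2)*(q + 1)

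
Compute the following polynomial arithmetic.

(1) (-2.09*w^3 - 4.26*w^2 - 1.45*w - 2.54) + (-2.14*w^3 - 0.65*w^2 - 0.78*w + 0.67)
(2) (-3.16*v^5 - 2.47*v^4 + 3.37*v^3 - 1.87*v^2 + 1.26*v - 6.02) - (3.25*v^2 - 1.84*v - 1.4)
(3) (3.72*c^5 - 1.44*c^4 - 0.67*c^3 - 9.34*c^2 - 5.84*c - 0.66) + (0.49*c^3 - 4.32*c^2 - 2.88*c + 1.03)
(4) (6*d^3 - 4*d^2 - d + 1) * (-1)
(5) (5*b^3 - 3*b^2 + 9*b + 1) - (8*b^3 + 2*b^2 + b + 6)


(1) = -4.23*w^3 - 4.91*w^2 - 2.23*w - 1.87
(2) = -3.16*v^5 - 2.47*v^4 + 3.37*v^3 - 5.12*v^2 + 3.1*v - 4.62
(3) = 3.72*c^5 - 1.44*c^4 - 0.18*c^3 - 13.66*c^2 - 8.72*c + 0.37
(4) = -6*d^3 + 4*d^2 + d - 1
(5) = -3*b^3 - 5*b^2 + 8*b - 5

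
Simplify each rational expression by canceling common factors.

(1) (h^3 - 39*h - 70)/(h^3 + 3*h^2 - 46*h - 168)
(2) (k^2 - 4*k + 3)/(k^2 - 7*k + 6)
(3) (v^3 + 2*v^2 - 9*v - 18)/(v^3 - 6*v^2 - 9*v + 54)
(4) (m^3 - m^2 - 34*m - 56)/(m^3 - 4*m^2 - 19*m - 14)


(1) = (h^2 + 7*h + 10)/(h^2 + 10*h + 24)
(2) = (k - 3)/(k - 6)
(3) = (v + 2)/(v - 6)
(4) = (m + 4)/(m + 1)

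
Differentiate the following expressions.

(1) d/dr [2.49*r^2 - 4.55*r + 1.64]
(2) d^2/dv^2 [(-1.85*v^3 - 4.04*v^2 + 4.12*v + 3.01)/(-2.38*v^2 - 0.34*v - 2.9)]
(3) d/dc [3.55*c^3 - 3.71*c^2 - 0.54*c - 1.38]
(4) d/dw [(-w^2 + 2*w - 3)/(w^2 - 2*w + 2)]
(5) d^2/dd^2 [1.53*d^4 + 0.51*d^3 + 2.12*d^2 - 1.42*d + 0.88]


(1) = 4.98*r - 4.55
(2) = (-78.322672*v^3 - 258.658944*v^2 + 249.354288*v + 116.931568)/(13.481272*v^6 + 5.777688*v^5 + 50.105664*v^4 + 14.119384*v^3 + 61.05312*v^2 + 8.5782*v + 24.389)
(3) = 10.65*c^2 - 7.42*c - 0.54
(4) = 2*(w - 1)/(w^4 - 4*w^3 + 8*w^2 - 8*w + 4)
(5) = 18.36*d^2 + 3.06*d + 4.24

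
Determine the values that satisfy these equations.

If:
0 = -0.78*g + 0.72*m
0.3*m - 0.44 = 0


Then:
g = 1.35
m = 1.47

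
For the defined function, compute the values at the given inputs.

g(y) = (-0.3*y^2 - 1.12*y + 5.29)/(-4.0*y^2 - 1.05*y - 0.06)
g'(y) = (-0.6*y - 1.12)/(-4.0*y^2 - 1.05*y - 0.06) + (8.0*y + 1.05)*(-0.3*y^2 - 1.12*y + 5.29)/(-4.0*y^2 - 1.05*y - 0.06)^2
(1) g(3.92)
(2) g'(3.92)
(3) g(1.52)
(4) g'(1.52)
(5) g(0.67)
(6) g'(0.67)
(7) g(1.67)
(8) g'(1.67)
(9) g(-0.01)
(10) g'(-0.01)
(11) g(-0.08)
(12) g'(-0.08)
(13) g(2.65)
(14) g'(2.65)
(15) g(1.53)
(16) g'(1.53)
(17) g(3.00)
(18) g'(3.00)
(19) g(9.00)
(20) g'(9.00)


(1) = 0.06
(2) = 0.02
(3) = -0.27
(4) = 0.51
(5) = -1.72
(6) = 4.91
(7) = -0.20
(8) = 0.38
(9) = -106.24
(10) = 2087.43
(11) = -3361.05
(12) = 861939.06
(13) = -0.01
(14) = 0.09
(15) = -0.26
(16) = 0.50
(17) = 0.02
(18) = 0.06
(19) = 0.09
(20) = 0.00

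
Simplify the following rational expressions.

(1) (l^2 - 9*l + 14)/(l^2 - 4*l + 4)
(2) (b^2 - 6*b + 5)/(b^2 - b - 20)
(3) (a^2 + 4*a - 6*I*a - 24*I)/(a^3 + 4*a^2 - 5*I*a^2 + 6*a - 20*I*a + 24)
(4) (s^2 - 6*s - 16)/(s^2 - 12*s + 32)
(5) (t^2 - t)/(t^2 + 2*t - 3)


(1) = (l - 7)/(l - 2)
(2) = (b - 1)/(b + 4)
(3) = 1/(a + I)
(4) = (s + 2)/(s - 4)
(5) = t/(t + 3)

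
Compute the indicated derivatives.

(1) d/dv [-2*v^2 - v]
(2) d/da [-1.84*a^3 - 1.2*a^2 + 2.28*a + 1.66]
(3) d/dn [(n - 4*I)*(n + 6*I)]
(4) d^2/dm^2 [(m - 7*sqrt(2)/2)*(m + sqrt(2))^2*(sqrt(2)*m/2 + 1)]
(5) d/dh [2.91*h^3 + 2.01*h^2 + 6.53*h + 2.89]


(1) = -4*v - 1
(2) = -5.52*a^2 - 2.4*a + 2.28
(3) = 2*n + 2*I
(4) = 6*sqrt(2)*m^2 - 3*m - 15*sqrt(2)
(5) = 8.73*h^2 + 4.02*h + 6.53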